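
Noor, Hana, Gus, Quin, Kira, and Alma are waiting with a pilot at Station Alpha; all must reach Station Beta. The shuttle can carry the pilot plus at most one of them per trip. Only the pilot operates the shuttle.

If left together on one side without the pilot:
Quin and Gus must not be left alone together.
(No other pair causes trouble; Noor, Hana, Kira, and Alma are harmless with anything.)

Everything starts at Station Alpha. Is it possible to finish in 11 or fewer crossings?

Yes — this plan uses 11 crossings (≤ 11):
1. Pilot goes to Station Beta with Gus.  [Station Alpha: Alma, Hana, Kira, Noor, Quin | Station Beta: Gus]
2. Pilot goes back to Station Alpha alone.  [Station Alpha: Alma, Hana, Kira, Noor, Quin | Station Beta: Gus]
3. Pilot goes to Station Beta with Noor.  [Station Alpha: Alma, Hana, Kira, Quin | Station Beta: Gus, Noor]
4. Pilot goes back to Station Alpha alone.  [Station Alpha: Alma, Hana, Kira, Quin | Station Beta: Gus, Noor]
5. Pilot goes to Station Beta with Hana.  [Station Alpha: Alma, Kira, Quin | Station Beta: Gus, Hana, Noor]
6. Pilot goes back to Station Alpha alone.  [Station Alpha: Alma, Kira, Quin | Station Beta: Gus, Hana, Noor]
7. Pilot goes to Station Beta with Kira.  [Station Alpha: Alma, Quin | Station Beta: Gus, Hana, Kira, Noor]
8. Pilot goes back to Station Alpha alone.  [Station Alpha: Alma, Quin | Station Beta: Gus, Hana, Kira, Noor]
9. Pilot goes to Station Beta with Alma.  [Station Alpha: Quin | Station Beta: Alma, Gus, Hana, Kira, Noor]
10. Pilot goes back to Station Alpha alone.  [Station Alpha: Quin | Station Beta: Alma, Gus, Hana, Kira, Noor]
11. Pilot goes to Station Beta with Quin.  [Station Alpha: — | Station Beta: Alma, Gus, Hana, Kira, Noor, Quin]

Yes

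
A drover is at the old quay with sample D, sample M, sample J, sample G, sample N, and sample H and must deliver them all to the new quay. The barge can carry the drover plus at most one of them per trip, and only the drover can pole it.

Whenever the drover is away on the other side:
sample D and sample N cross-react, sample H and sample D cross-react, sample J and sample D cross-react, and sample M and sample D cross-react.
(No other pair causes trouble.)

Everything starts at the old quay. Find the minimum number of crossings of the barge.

Following every safe sequence of crossings from the start, the most of the 6 that can be at the new quay as the barge arrives there on crossings 1, 3, 5 is 1, 2, 3 respectively; the best ever achieved is 3 of 6.
From crossing 7 on, no configuration arises that was not already reachable earlier: only 22 distinct safe configurations (who is on which side, and where the barge is) can ever be reached, none of them has everyone across, and every continuation just revisits them. So no valid plan exists.

impossible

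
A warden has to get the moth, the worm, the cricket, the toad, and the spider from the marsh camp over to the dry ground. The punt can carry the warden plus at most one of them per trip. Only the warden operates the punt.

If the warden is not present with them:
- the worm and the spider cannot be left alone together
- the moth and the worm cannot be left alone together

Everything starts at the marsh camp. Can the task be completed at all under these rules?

1. Warden goes to the dry ground with the worm.
2. Warden goes back to the marsh camp alone.
3. Warden goes to the dry ground with the moth.
4. Warden goes back to the marsh camp with the worm.
5. Warden goes to the dry ground with the spider.
6. Warden goes back to the marsh camp alone.
7. Warden goes to the dry ground with the cricket.
8. Warden goes back to the marsh camp alone.
9. Warden goes to the dry ground with the toad.
10. Warden goes back to the marsh camp alone.
11. Warden goes to the dry ground with the worm.

Yes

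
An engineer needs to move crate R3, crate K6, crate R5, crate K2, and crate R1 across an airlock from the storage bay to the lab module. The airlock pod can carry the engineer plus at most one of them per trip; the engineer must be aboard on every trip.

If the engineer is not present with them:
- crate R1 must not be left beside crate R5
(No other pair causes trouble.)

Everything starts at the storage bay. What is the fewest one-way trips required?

Counting alone: the engineer can take at most 1 across per trip to the lab module, so moving all 5 needs at least 5 loaded trips out, with a return between consecutive ones — at least 9 crossings.
The plan below uses exactly 9 crossings, so it is optimal:
1. Engineer goes to the lab module with crate R5.
2. Engineer goes back to the storage bay alone.
3. Engineer goes to the lab module with crate R3.
4. Engineer goes back to the storage bay alone.
5. Engineer goes to the lab module with crate K6.
6. Engineer goes back to the storage bay alone.
7. Engineer goes to the lab module with crate K2.
8. Engineer goes back to the storage bay alone.
9. Engineer goes to the lab module with crate R1.

9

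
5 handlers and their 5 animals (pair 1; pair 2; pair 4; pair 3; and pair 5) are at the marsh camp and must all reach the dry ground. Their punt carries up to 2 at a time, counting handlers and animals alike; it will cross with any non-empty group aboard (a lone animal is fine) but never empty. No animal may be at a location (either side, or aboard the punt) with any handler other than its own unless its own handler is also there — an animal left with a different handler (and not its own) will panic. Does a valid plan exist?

No

Following every safe sequence of crossings from the start, the most of the 10 that can be at the dry ground as the punt arrives there on crossings 1, 3, 5, 7 is 2, 3, 4, 5 respectively; the best ever achieved is 5 of 10.
From crossing 9 on, no configuration arises that was not already reachable earlier: only 82 distinct safe configurations (who is on which side, and where the punt is) can ever be reached, none of them has everyone across, and every continuation just revisits them. So no valid plan exists.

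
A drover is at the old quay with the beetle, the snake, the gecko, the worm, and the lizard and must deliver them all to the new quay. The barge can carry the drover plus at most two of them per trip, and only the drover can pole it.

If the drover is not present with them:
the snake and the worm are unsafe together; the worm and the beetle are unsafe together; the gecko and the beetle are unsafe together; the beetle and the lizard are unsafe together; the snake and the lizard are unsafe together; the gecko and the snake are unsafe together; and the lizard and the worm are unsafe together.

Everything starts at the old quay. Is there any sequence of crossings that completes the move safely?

Whatever the first load, the items left behind include a forbidden pair without the drover. No opening move is safe, so no plan exists.

No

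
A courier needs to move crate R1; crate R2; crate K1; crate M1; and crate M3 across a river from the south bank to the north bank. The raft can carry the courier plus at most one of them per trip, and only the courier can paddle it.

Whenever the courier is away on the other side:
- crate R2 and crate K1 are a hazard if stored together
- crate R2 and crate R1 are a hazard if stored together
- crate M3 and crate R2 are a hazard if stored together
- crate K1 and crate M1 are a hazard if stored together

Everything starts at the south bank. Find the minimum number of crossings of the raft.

impossible

Whatever the first load, the items left behind include a forbidden pair without the courier. No opening move is safe, so no plan exists.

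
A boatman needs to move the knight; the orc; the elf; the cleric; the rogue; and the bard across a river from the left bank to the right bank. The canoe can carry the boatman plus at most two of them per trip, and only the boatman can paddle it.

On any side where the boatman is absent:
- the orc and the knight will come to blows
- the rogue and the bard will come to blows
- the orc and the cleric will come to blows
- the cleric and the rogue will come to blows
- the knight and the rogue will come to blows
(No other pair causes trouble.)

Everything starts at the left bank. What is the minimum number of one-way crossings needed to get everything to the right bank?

7

Counting alone: the boatman can take at most 2 across per trip to the right bank, so moving all 6 needs at least 3 loaded trips out, with a return between consecutive ones — at least 5 crossings.
The safety rule pushes this higher. Following every safe sequence of crossings, the most of the 6 that can be at the right bank as the canoe arrives there on crossing 5 is 5 — never all 6.
So no plan with fewer than 7 crossings exists, and this one achieves 7:
1. Boatman goes to the right bank with the orc and the rogue.  [the left bank: the bard, the cleric, the elf, the knight | the right bank: the orc, the rogue]
2. Boatman goes back to the left bank alone.  [the left bank: the bard, the cleric, the elf, the knight | the right bank: the orc, the rogue]
3. Boatman goes to the right bank with the elf and the knight.  [the left bank: the bard, the cleric | the right bank: the elf, the knight, the orc, the rogue]
4. Boatman goes back to the left bank with the orc and the rogue.  [the left bank: the bard, the cleric, the orc, the rogue | the right bank: the elf, the knight]
5. Boatman goes to the right bank with the bard and the cleric.  [the left bank: the orc, the rogue | the right bank: the bard, the cleric, the elf, the knight]
6. Boatman goes back to the left bank alone.  [the left bank: the orc, the rogue | the right bank: the bard, the cleric, the elf, the knight]
7. Boatman goes to the right bank with the orc and the rogue.  [the left bank: — | the right bank: the bard, the cleric, the elf, the knight, the orc, the rogue]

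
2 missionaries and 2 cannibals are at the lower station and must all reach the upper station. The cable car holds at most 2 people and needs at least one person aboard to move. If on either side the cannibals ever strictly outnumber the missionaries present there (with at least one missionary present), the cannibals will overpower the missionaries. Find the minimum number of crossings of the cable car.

Counting alone: each trip to the upper station takes at most 2 across and each return brings at least 1 back, so after t trips out (and t−1 returns) at most 2t − (t−1) of the 4 are across; that first reaches 4 at t = 3, so at least 5 crossings are needed.
The plan below uses exactly 5 crossings, so it is optimal:
1. 2 cannibals → the upper station.  (the lower station: 2M 0C; the upper station: 0M 2C)
2. 1 cannibal ← the lower station.  (the lower station: 2M 1C; the upper station: 0M 1C)
3. 2 missionaries → the upper station.  (the lower station: 0M 1C; the upper station: 2M 1C)
4. 1 cannibal ← the lower station.  (the lower station: 0M 2C; the upper station: 2M 0C)
5. 2 cannibals → the upper station.  (the lower station: 0M 0C; the upper station: 2M 2C)

5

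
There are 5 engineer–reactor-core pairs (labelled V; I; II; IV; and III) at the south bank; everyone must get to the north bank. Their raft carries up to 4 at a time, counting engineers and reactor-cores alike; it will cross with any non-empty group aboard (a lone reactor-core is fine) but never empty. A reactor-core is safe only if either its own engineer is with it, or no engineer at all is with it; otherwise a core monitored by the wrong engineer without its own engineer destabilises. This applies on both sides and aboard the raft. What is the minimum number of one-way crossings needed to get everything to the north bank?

7

Counting alone: each trip to the north bank takes at most 4 across and each return brings at least 1 back, so after t trips out (and t−1 returns) at most 4t − (t−1) of the 10 are across; that first reaches 10 at t = 3, so at least 5 crossings are needed.
The safety rule pushes this higher. Following every safe sequence of crossings, the most of the 10 that can be at the north bank as the raft arrives there on crossing 5 is 9 — never all 10.
So no plan with fewer than 7 crossings exists, and this one achieves 7:
1. engineer V and reactor-core V cross → the north bank.
2. engineer V crosses ← the south bank.
3. reactor-core I, reactor-core II, reactor-core III, and reactor-core IV cross → the north bank.
4. reactor-core V crosses ← the south bank.
5. engineer I, engineer II, engineer III, and engineer IV cross → the north bank.
6. engineer I and reactor-core I cross ← the south bank.
7. engineer I, engineer V, reactor-core I, and reactor-core V cross → the north bank.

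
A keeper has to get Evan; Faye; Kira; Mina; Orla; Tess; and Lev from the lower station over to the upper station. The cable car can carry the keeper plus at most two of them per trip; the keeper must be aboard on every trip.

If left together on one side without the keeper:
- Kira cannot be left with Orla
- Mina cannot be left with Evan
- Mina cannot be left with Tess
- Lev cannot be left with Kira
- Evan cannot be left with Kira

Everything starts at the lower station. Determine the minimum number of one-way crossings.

Counting alone: the keeper can take at most 2 across per trip to the upper station, so moving all 7 needs at least 4 loaded trips out, with a return between consecutive ones — at least 7 crossings.
The safety rule pushes this higher. Following every safe sequence of crossings, the most of the 7 that can be at the upper station as the cable car arrives there on crossing 7 is 6 — never all 7.
So no plan with fewer than 9 crossings exists, and this one achieves 9:
1. Keeper goes to the upper station with Kira and Mina.  [the lower station: Evan, Faye, Lev, Orla, Tess | the upper station: Kira, Mina]
2. Keeper goes back to the lower station alone.  [the lower station: Evan, Faye, Lev, Orla, Tess | the upper station: Kira, Mina]
3. Keeper goes to the upper station with Faye.  [the lower station: Evan, Lev, Orla, Tess | the upper station: Faye, Kira, Mina]
4. Keeper goes back to the lower station alone.  [the lower station: Evan, Lev, Orla, Tess | the upper station: Faye, Kira, Mina]
5. Keeper goes to the upper station with Evan and Orla.  [the lower station: Lev, Tess | the upper station: Evan, Faye, Kira, Mina, Orla]
6. Keeper goes back to the lower station with Kira and Mina.  [the lower station: Kira, Lev, Mina, Tess | the upper station: Evan, Faye, Orla]
7. Keeper goes to the upper station with Lev and Tess.  [the lower station: Kira, Mina | the upper station: Evan, Faye, Lev, Orla, Tess]
8. Keeper goes back to the lower station alone.  [the lower station: Kira, Mina | the upper station: Evan, Faye, Lev, Orla, Tess]
9. Keeper goes to the upper station with Kira and Mina.  [the lower station: — | the upper station: Evan, Faye, Kira, Lev, Mina, Orla, Tess]

9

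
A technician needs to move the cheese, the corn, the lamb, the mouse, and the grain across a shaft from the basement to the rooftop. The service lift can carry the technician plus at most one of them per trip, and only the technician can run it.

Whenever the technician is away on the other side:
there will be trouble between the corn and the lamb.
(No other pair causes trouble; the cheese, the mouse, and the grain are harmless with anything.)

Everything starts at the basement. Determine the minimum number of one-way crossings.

9

Counting alone: the technician can take at most 1 across per trip to the rooftop, so moving all 5 needs at least 5 loaded trips out, with a return between consecutive ones — at least 9 crossings.
The plan below uses exactly 9 crossings, so it is optimal:
1. Technician goes to the rooftop with the corn.  [the basement: the cheese, the grain, the lamb, the mouse | the rooftop: the corn]
2. Technician goes back to the basement alone.  [the basement: the cheese, the grain, the lamb, the mouse | the rooftop: the corn]
3. Technician goes to the rooftop with the cheese.  [the basement: the grain, the lamb, the mouse | the rooftop: the cheese, the corn]
4. Technician goes back to the basement alone.  [the basement: the grain, the lamb, the mouse | the rooftop: the cheese, the corn]
5. Technician goes to the rooftop with the mouse.  [the basement: the grain, the lamb | the rooftop: the cheese, the corn, the mouse]
6. Technician goes back to the basement alone.  [the basement: the grain, the lamb | the rooftop: the cheese, the corn, the mouse]
7. Technician goes to the rooftop with the grain.  [the basement: the lamb | the rooftop: the cheese, the corn, the grain, the mouse]
8. Technician goes back to the basement alone.  [the basement: the lamb | the rooftop: the cheese, the corn, the grain, the mouse]
9. Technician goes to the rooftop with the lamb.  [the basement: — | the rooftop: the cheese, the corn, the grain, the lamb, the mouse]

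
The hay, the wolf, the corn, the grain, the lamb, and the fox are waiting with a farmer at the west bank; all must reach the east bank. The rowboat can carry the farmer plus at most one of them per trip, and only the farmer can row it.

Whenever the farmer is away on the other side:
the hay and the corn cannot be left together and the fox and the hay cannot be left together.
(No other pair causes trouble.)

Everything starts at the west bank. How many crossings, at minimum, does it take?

13

Counting alone: the farmer can take at most 1 across per trip to the east bank, so moving all 6 needs at least 6 loaded trips out, with a return between consecutive ones — at least 11 crossings.
The safety rule pushes this higher. Following every safe sequence of crossings, the most of the 6 that can be at the east bank as the rowboat arrives there on crossing 11 is 5 — never all 6.
So no plan with fewer than 13 crossings exists, and this one achieves 13:
1. Farmer goes to the east bank with the hay.  [the west bank: the corn, the fox, the grain, the lamb, the wolf | the east bank: the hay]
2. Farmer goes back to the west bank alone.  [the west bank: the corn, the fox, the grain, the lamb, the wolf | the east bank: the hay]
3. Farmer goes to the east bank with the wolf.  [the west bank: the corn, the fox, the grain, the lamb | the east bank: the hay, the wolf]
4. Farmer goes back to the west bank alone.  [the west bank: the corn, the fox, the grain, the lamb | the east bank: the hay, the wolf]
5. Farmer goes to the east bank with the corn.  [the west bank: the fox, the grain, the lamb | the east bank: the corn, the hay, the wolf]
6. Farmer goes back to the west bank with the hay.  [the west bank: the fox, the grain, the hay, the lamb | the east bank: the corn, the wolf]
7. Farmer goes to the east bank with the fox.  [the west bank: the grain, the hay, the lamb | the east bank: the corn, the fox, the wolf]
8. Farmer goes back to the west bank alone.  [the west bank: the grain, the hay, the lamb | the east bank: the corn, the fox, the wolf]
9. Farmer goes to the east bank with the grain.  [the west bank: the hay, the lamb | the east bank: the corn, the fox, the grain, the wolf]
10. Farmer goes back to the west bank alone.  [the west bank: the hay, the lamb | the east bank: the corn, the fox, the grain, the wolf]
11. Farmer goes to the east bank with the lamb.  [the west bank: the hay | the east bank: the corn, the fox, the grain, the lamb, the wolf]
12. Farmer goes back to the west bank alone.  [the west bank: the hay | the east bank: the corn, the fox, the grain, the lamb, the wolf]
13. Farmer goes to the east bank with the hay.  [the west bank: — | the east bank: the corn, the fox, the grain, the hay, the lamb, the wolf]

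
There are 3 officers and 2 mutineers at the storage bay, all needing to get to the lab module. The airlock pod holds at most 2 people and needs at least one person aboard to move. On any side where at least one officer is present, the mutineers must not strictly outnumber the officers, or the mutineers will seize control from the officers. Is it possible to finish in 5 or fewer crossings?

Counting alone: each trip to the lab module takes at most 2 across and each return brings at least 1 back, so after t trips out (and t−1 returns) at most 2t − (t−1) of the 5 are across; that first reaches 5 at t = 4, so at least 7 crossings are needed.
Since 5 < 7, 5 crossings cannot be enough. (The shortest complete plan in fact takes 7:)
1. 2 mutineers → the lab module.  (the storage bay: 3O 0M; the lab module: 0O 2M)
2. 1 mutineer ← the storage bay.  (the storage bay: 3O 1M; the lab module: 0O 1M)
3. 2 officers → the lab module.  (the storage bay: 1O 1M; the lab module: 2O 1M)
4. 1 officer ← the storage bay.  (the storage bay: 2O 1M; the lab module: 1O 1M)
5. 1 officer and 1 mutineer → the lab module.  (the storage bay: 1O 0M; the lab module: 2O 2M)
6. 1 mutineer ← the storage bay.  (the storage bay: 1O 1M; the lab module: 2O 1M)
7. 1 officer and 1 mutineer → the lab module.  (the storage bay: 0O 0M; the lab module: 3O 2M)

No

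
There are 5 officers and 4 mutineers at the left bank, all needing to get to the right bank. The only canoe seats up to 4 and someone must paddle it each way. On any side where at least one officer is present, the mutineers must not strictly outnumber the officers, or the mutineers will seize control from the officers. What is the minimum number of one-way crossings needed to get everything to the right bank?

Counting alone: each trip to the right bank takes at most 4 across and each return brings at least 1 back, so after t trips out (and t−1 returns) at most 4t − (t−1) of the 9 are across; that first reaches 9 at t = 3, so at least 5 crossings are needed.
The plan below uses exactly 5 crossings, so it is optimal:
1. 3 mutineers → the right bank.  (the left bank: 5O 1M; the right bank: 0O 3M)
2. 1 mutineer ← the left bank.  (the left bank: 5O 2M; the right bank: 0O 2M)
3. 3 officers and 1 mutineer → the right bank.  (the left bank: 2O 1M; the right bank: 3O 3M)
4. 1 mutineer ← the left bank.  (the left bank: 2O 2M; the right bank: 3O 2M)
5. 2 officers and 2 mutineers → the right bank.  (the left bank: 0O 0M; the right bank: 5O 4M)

5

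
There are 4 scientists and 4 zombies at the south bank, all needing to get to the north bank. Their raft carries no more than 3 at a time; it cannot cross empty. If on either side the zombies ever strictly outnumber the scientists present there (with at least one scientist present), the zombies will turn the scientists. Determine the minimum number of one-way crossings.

Counting alone: each trip to the north bank takes at most 3 across and each return brings at least 1 back, so after t trips out (and t−1 returns) at most 3t − (t−1) of the 8 are across; that first reaches 8 at t = 4, so at least 7 crossings are needed.
The safety rule pushes this higher. Following every safe sequence of crossings, the most of the 8 that can be at the north bank as the raft arrives there on crossing 7 is 7 — never all 8.
So no plan with fewer than 9 crossings exists, and this one achieves 9:
1. 2 zombies → the north bank.  (the south bank: 4S 2Z; the north bank: 0S 2Z)
2. 1 zombie ← the south bank.  (the south bank: 4S 3Z; the north bank: 0S 1Z)
3. 3 zombies → the north bank.  (the south bank: 4S 0Z; the north bank: 0S 4Z)
4. 1 zombie ← the south bank.  (the south bank: 4S 1Z; the north bank: 0S 3Z)
5. 3 scientists → the north bank.  (the south bank: 1S 1Z; the north bank: 3S 3Z)
6. 1 scientist and 1 zombie ← the south bank.  (the south bank: 2S 2Z; the north bank: 2S 2Z)
7. 2 scientists → the north bank.  (the south bank: 0S 2Z; the north bank: 4S 2Z)
8. 1 zombie ← the south bank.  (the south bank: 0S 3Z; the north bank: 4S 1Z)
9. 3 zombies → the north bank.  (the south bank: 0S 0Z; the north bank: 4S 4Z)

9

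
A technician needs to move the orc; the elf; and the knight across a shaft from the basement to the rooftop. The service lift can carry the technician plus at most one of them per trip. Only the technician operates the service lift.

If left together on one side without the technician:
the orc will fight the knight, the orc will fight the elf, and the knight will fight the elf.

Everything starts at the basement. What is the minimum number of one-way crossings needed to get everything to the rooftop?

impossible

Whatever the first load, the items left behind include a forbidden pair without the technician. No opening move is safe, so no plan exists.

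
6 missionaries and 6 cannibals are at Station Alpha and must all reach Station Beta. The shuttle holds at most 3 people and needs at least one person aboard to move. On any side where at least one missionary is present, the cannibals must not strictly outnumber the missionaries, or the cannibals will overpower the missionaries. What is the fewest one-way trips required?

impossible

Following every safe sequence of crossings from the start, the most of the 12 that can be at Station Beta as the shuttle arrives there on crossings 1, 3, 5 is 3, 5, 6 respectively; the best ever achieved is 6 of 12.
From crossing 7 on, no configuration arises that was not already reachable earlier: only 17 distinct safe configurations (who is on which side, and where the shuttle is) can ever be reached, none of them has everyone across, and every continuation just revisits them. They are: 0 missionaries + 0 cannibals across (shuttle back at the start); 0 missionaries + 1 cannibal across (shuttle there); 0 missionaries + 1 cannibal across (shuttle back at the start); 0 missionaries + 2 cannibals across (shuttle there); 0 missionaries + 2 cannibals across (shuttle back at the start); 0 missionaries + 3 cannibals across (shuttle there); 0 missionaries + 3 cannibals across (shuttle back at the start); 0 missionaries + 4 cannibals across (shuttle there); 0 missionaries + 4 cannibals across (shuttle back at the start); 0 missionaries + 5 cannibals across (shuttle there); 0 missionaries + 5 cannibals across (shuttle back at the start); 0 missionaries + 6 cannibals across (shuttle there); 1 missionary + 1 cannibal across (shuttle there); 1 missionary + 1 cannibal across (shuttle back at the start); 2 missionaries + 2 cannibals across (shuttle there); 2 missionaries + 2 cannibals across (shuttle back at the start); 3 missionaries + 3 cannibals across (shuttle there). So no valid plan exists.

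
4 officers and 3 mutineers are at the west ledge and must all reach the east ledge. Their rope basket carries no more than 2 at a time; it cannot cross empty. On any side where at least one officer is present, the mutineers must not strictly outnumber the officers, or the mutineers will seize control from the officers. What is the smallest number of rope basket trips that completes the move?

11

Counting alone: each trip to the east ledge takes at most 2 across and each return brings at least 1 back, so after t trips out (and t−1 returns) at most 2t − (t−1) of the 7 are across; that first reaches 7 at t = 6, so at least 11 crossings are needed.
The plan below uses exactly 11 crossings, so it is optimal:
1. 2 mutineers → the east ledge.  (the west ledge: 4O 1M; the east ledge: 0O 2M)
2. 1 mutineer ← the west ledge.  (the west ledge: 4O 2M; the east ledge: 0O 1M)
3. 2 mutineers → the east ledge.  (the west ledge: 4O 0M; the east ledge: 0O 3M)
4. 1 mutineer ← the west ledge.  (the west ledge: 4O 1M; the east ledge: 0O 2M)
5. 2 officers → the east ledge.  (the west ledge: 2O 1M; the east ledge: 2O 2M)
6. 1 mutineer ← the west ledge.  (the west ledge: 2O 2M; the east ledge: 2O 1M)
7. 1 officer and 1 mutineer → the east ledge.  (the west ledge: 1O 1M; the east ledge: 3O 2M)
8. 1 officer ← the west ledge.  (the west ledge: 2O 1M; the east ledge: 2O 2M)
9. 1 officer and 1 mutineer → the east ledge.  (the west ledge: 1O 0M; the east ledge: 3O 3M)
10. 1 mutineer ← the west ledge.  (the west ledge: 1O 1M; the east ledge: 3O 2M)
11. 1 officer and 1 mutineer → the east ledge.  (the west ledge: 0O 0M; the east ledge: 4O 3M)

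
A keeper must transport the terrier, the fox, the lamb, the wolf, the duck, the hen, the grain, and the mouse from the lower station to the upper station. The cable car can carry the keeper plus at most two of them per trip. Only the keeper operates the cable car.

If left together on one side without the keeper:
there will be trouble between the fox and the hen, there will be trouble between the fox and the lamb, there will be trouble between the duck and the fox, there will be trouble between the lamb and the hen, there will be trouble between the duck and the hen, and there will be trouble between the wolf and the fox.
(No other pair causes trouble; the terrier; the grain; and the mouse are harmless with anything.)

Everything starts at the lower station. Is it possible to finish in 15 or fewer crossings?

Yes — this plan uses 13 crossings (≤ 15):
1. Keeper goes to the upper station with the fox and the hen.  [the lower station: the duck, the grain, the lamb, the mouse, the terrier, the wolf | the upper station: the fox, the hen]
2. Keeper goes back to the lower station with the fox.  [the lower station: the duck, the fox, the grain, the lamb, the mouse, the terrier, the wolf | the upper station: the hen]
3. Keeper goes to the upper station with the fox and the terrier.  [the lower station: the duck, the grain, the lamb, the mouse, the wolf | the upper station: the fox, the hen, the terrier]
4. Keeper goes back to the lower station with the fox.  [the lower station: the duck, the fox, the grain, the lamb, the mouse, the wolf | the upper station: the hen, the terrier]
5. Keeper goes to the upper station with the fox and the wolf.  [the lower station: the duck, the grain, the lamb, the mouse | the upper station: the fox, the hen, the terrier, the wolf]
6. Keeper goes back to the lower station with the fox.  [the lower station: the duck, the fox, the grain, the lamb, the mouse | the upper station: the hen, the terrier, the wolf]
7. Keeper goes to the upper station with the fox and the grain.  [the lower station: the duck, the lamb, the mouse | the upper station: the fox, the grain, the hen, the terrier, the wolf]
8. Keeper goes back to the lower station with the fox.  [the lower station: the duck, the fox, the lamb, the mouse | the upper station: the grain, the hen, the terrier, the wolf]
9. Keeper goes to the upper station with the fox and the mouse.  [the lower station: the duck, the lamb | the upper station: the fox, the grain, the hen, the mouse, the terrier, the wolf]
10. Keeper goes back to the lower station with the fox.  [the lower station: the duck, the fox, the lamb | the upper station: the grain, the hen, the mouse, the terrier, the wolf]
11. Keeper goes to the upper station with the duck and the lamb.  [the lower station: the fox | the upper station: the duck, the grain, the hen, the lamb, the mouse, the terrier, the wolf]
12. Keeper goes back to the lower station with the hen.  [the lower station: the fox, the hen | the upper station: the duck, the grain, the lamb, the mouse, the terrier, the wolf]
13. Keeper goes to the upper station with the fox and the hen.  [the lower station: — | the upper station: the duck, the fox, the grain, the hen, the lamb, the mouse, the terrier, the wolf]

Yes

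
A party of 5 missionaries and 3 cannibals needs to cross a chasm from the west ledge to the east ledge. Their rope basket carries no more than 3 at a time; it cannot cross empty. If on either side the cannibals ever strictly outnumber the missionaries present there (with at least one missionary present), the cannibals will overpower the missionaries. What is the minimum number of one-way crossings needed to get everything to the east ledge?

7

Counting alone: each trip to the east ledge takes at most 3 across and each return brings at least 1 back, so after t trips out (and t−1 returns) at most 3t − (t−1) of the 8 are across; that first reaches 8 at t = 4, so at least 7 crossings are needed.
The plan below uses exactly 7 crossings, so it is optimal:
1. 2 cannibals → the east ledge.  (the west ledge: 5M 1C; the east ledge: 0M 2C)
2. 1 cannibal ← the west ledge.  (the west ledge: 5M 2C; the east ledge: 0M 1C)
3. 2 missionaries and 1 cannibal → the east ledge.  (the west ledge: 3M 1C; the east ledge: 2M 2C)
4. 1 cannibal ← the west ledge.  (the west ledge: 3M 2C; the east ledge: 2M 1C)
5. 1 missionary and 2 cannibals → the east ledge.  (the west ledge: 2M 0C; the east ledge: 3M 3C)
6. 1 cannibal ← the west ledge.  (the west ledge: 2M 1C; the east ledge: 3M 2C)
7. 2 missionaries and 1 cannibal → the east ledge.  (the west ledge: 0M 0C; the east ledge: 5M 3C)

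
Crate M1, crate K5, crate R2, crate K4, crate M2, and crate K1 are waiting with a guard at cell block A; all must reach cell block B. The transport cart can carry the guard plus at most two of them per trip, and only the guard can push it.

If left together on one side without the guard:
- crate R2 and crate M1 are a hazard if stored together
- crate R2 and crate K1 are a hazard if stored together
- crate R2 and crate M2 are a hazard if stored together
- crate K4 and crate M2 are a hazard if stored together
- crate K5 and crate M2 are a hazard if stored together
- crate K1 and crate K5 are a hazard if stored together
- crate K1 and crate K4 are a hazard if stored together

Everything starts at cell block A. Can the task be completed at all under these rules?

Whatever the first load, the items left behind include a forbidden pair without the guard. No opening move is safe, so no plan exists.

No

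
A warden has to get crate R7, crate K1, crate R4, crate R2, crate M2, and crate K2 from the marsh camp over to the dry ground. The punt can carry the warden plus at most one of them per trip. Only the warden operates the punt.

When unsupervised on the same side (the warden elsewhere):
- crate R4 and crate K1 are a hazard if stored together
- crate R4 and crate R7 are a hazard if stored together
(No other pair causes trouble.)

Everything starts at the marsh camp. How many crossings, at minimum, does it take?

Counting alone: the warden can take at most 1 across per trip to the dry ground, so moving all 6 needs at least 6 loaded trips out, with a return between consecutive ones — at least 11 crossings.
The safety rule pushes this higher. Following every safe sequence of crossings, the most of the 6 that can be at the dry ground as the punt arrives there on crossing 11 is 5 — never all 6.
So no plan with fewer than 13 crossings exists, and this one achieves 13:
1. Warden goes to the dry ground with crate R4.  [the marsh camp: crate K1, crate K2, crate M2, crate R2, crate R7 | the dry ground: crate R4]
2. Warden goes back to the marsh camp alone.  [the marsh camp: crate K1, crate K2, crate M2, crate R2, crate R7 | the dry ground: crate R4]
3. Warden goes to the dry ground with crate R7.  [the marsh camp: crate K1, crate K2, crate M2, crate R2 | the dry ground: crate R4, crate R7]
4. Warden goes back to the marsh camp with crate R4.  [the marsh camp: crate K1, crate K2, crate M2, crate R2, crate R4 | the dry ground: crate R7]
5. Warden goes to the dry ground with crate K1.  [the marsh camp: crate K2, crate M2, crate R2, crate R4 | the dry ground: crate K1, crate R7]
6. Warden goes back to the marsh camp alone.  [the marsh camp: crate K2, crate M2, crate R2, crate R4 | the dry ground: crate K1, crate R7]
7. Warden goes to the dry ground with crate R2.  [the marsh camp: crate K2, crate M2, crate R4 | the dry ground: crate K1, crate R2, crate R7]
8. Warden goes back to the marsh camp alone.  [the marsh camp: crate K2, crate M2, crate R4 | the dry ground: crate K1, crate R2, crate R7]
9. Warden goes to the dry ground with crate M2.  [the marsh camp: crate K2, crate R4 | the dry ground: crate K1, crate M2, crate R2, crate R7]
10. Warden goes back to the marsh camp alone.  [the marsh camp: crate K2, crate R4 | the dry ground: crate K1, crate M2, crate R2, crate R7]
11. Warden goes to the dry ground with crate K2.  [the marsh camp: crate R4 | the dry ground: crate K1, crate K2, crate M2, crate R2, crate R7]
12. Warden goes back to the marsh camp alone.  [the marsh camp: crate R4 | the dry ground: crate K1, crate K2, crate M2, crate R2, crate R7]
13. Warden goes to the dry ground with crate R4.  [the marsh camp: — | the dry ground: crate K1, crate K2, crate M2, crate R2, crate R4, crate R7]

13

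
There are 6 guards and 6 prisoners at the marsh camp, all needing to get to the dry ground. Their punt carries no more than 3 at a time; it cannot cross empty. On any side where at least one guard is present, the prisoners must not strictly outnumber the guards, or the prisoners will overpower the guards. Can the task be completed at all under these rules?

Following every safe sequence of crossings from the start, the most of the 12 that can be at the dry ground as the punt arrives there on crossings 1, 3, 5 is 3, 5, 6 respectively; the best ever achieved is 6 of 12.
From crossing 7 on, no configuration arises that was not already reachable earlier: only 17 distinct safe configurations (who is on which side, and where the punt is) can ever be reached, none of them has everyone across, and every continuation just revisits them. They are: 0 guards + 0 prisoners across (punt back at the start); 0 guards + 1 prisoner across (punt there); 0 guards + 1 prisoner across (punt back at the start); 0 guards + 2 prisoners across (punt there); 0 guards + 2 prisoners across (punt back at the start); 0 guards + 3 prisoners across (punt there); 0 guards + 3 prisoners across (punt back at the start); 0 guards + 4 prisoners across (punt there); 0 guards + 4 prisoners across (punt back at the start); 0 guards + 5 prisoners across (punt there); 0 guards + 5 prisoners across (punt back at the start); 0 guards + 6 prisoners across (punt there); 1 guard + 1 prisoner across (punt there); 1 guard + 1 prisoner across (punt back at the start); 2 guards + 2 prisoners across (punt there); 2 guards + 2 prisoners across (punt back at the start); 3 guards + 3 prisoners across (punt there). So no valid plan exists.

No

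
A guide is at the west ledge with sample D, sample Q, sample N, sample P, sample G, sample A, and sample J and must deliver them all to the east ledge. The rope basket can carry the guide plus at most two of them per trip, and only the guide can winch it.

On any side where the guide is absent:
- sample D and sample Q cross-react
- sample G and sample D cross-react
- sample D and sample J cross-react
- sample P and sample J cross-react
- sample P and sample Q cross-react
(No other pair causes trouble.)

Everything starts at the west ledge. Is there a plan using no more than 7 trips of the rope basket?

No

Counting alone: the guide can take at most 2 across per trip to the east ledge, so moving all 7 needs at least 4 loaded trips out, with a return between consecutive ones — at least 7 crossings.
The safety rule pushes this higher. Following every safe sequence of crossings, the most of the 7 that can be at the east ledge as the rope basket arrives there on crossing 7 is 6 — never all 7.
So the move cannot be finished within 7 crossings. (The shortest complete plan takes 9:)
1. Guide goes to the east ledge with sample D and sample P.  [the west ledge: sample A, sample G, sample J, sample N, sample Q | the east ledge: sample D, sample P]
2. Guide goes back to the west ledge alone.  [the west ledge: sample A, sample G, sample J, sample N, sample Q | the east ledge: sample D, sample P]
3. Guide goes to the east ledge with sample Q.  [the west ledge: sample A, sample G, sample J, sample N | the east ledge: sample D, sample P, sample Q]
4. Guide goes back to the west ledge with sample D and sample P.  [the west ledge: sample A, sample D, sample G, sample J, sample N, sample P | the east ledge: sample Q]
5. Guide goes to the east ledge with sample G and sample J.  [the west ledge: sample A, sample D, sample N, sample P | the east ledge: sample G, sample J, sample Q]
6. Guide goes back to the west ledge alone.  [the west ledge: sample A, sample D, sample N, sample P | the east ledge: sample G, sample J, sample Q]
7. Guide goes to the east ledge with sample A and sample N.  [the west ledge: sample D, sample P | the east ledge: sample A, sample G, sample J, sample N, sample Q]
8. Guide goes back to the west ledge alone.  [the west ledge: sample D, sample P | the east ledge: sample A, sample G, sample J, sample N, sample Q]
9. Guide goes to the east ledge with sample D and sample P.  [the west ledge: — | the east ledge: sample A, sample D, sample G, sample J, sample N, sample P, sample Q]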